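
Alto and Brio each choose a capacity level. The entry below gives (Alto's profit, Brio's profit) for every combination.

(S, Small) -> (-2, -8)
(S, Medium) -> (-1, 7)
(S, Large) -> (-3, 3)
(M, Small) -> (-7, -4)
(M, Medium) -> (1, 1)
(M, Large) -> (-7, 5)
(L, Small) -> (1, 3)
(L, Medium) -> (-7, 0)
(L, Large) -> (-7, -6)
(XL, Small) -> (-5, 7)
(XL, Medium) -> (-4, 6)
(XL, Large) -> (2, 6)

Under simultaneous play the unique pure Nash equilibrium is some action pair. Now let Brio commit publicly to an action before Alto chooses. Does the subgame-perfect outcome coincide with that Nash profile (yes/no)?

Solve by backward induction (Brio leads).
- Small → Alto plays L (best of -2, -7, 1, -5); Brio gets 3.
- Medium → Alto plays M (best of -1, 1, -7, -4); Brio gets 1.
- Large → Alto plays XL (best of -3, -7, -7, 2); Brio gets 6.
Among 3, 1, 6, the best is 6 at Large. Subgame-perfect outcome: (XL, Large) with payoffs (2, 6).
Under simultaneous play:
Alto's best replies: Small→L; Medium→M; Large→XL.
Brio's best replies: S→Medium; M→Large; L→Small; XL→Small.
The unique mutual best reply is (L, Small), giving (1, 3).
Sequential outcome (XL, Large) differs from the Nash profile (L, Small).

no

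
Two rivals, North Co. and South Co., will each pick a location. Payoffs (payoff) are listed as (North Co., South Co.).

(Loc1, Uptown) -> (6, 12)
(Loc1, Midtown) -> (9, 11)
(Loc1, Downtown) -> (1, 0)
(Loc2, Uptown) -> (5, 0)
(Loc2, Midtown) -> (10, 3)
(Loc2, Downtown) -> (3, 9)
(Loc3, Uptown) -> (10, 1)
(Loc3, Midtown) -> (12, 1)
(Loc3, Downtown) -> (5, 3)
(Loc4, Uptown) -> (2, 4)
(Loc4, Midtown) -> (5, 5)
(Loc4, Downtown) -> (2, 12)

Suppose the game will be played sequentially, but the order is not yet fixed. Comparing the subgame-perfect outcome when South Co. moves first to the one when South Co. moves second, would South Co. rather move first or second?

If North Co. leads: South Co.'s best replies are Loc1→Uptown, Loc2→Downtown, Loc3→Downtown, Loc4→Downtown; North Co.'s induced payoffs 6, 3, 5, 2; outcome (Loc1, Uptown), payoffs (6, 12).
If South Co. leads: North Co.'s best replies are Uptown→Loc3, Midtown→Loc3, Downtown→Loc3; South Co.'s induced payoffs 1, 1, 3; outcome (Loc3, Downtown), payoffs (5, 3).
South Co. gets 3 moving first and 12 moving second, so South Co. prefers to move second.

second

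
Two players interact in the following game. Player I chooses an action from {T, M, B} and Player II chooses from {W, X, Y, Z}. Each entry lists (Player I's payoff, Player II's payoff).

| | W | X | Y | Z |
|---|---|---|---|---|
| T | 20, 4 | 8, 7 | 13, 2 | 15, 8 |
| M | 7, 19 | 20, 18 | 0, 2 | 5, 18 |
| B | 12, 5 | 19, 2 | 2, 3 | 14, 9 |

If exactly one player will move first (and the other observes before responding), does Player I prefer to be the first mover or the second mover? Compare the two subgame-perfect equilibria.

second

If Player I leads: Player II's best replies are T→Z, M→W, B→Z; Player I's induced payoffs 15, 7, 14; outcome (T, Z), payoffs (15, 8).
If Player II leads: Player I's best replies are W→T, X→M, Y→T, Z→T; Player II's induced payoffs 4, 18, 2, 8; outcome (M, X), payoffs (20, 18).
Player I gets 15 moving first and 20 moving second, so Player I prefers to move second.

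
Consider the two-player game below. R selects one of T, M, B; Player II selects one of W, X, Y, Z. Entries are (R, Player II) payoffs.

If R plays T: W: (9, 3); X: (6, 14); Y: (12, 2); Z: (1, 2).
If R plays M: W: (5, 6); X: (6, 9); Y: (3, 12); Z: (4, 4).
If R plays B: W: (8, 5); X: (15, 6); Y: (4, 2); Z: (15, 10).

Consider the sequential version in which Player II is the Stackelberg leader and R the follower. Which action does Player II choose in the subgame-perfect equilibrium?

Z

Work backward from R's decision.
- W → R plays T (best of 9, 5, 8); Player II gets 3.
- X → R plays B (best of 6, 6, 15); Player II gets 6.
- Y → R plays T (best of 12, 3, 4); Player II gets 2.
- Z → R plays B (best of 1, 4, 15); Player II gets 10.
Player II's induced payoffs are 3, 6, 2, 10, so Player II commits to Z. Subgame-perfect outcome: (B, Z) with payoffs (15, 10).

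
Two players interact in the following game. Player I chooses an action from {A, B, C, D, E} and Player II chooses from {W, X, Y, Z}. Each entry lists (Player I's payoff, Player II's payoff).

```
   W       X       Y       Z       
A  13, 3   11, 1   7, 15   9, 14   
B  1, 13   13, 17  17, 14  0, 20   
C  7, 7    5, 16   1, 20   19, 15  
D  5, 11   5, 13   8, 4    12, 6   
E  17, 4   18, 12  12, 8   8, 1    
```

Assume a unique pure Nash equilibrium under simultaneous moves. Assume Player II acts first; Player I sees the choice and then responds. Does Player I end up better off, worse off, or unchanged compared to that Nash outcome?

better off

Work backward from Player I's decision.
- W: Player I compares 13, 1, 7, 5, 17 and picks E; Player II would get 4.
- X: Player I compares 11, 13, 5, 5, 18 and picks E; Player II would get 12.
- Y: Player I compares 7, 17, 1, 8, 12 and picks B; Player II would get 14.
- Z: Player I compares 9, 0, 19, 12, 8 and picks C; Player II would get 15.
Player II's induced payoffs are 4, 12, 14, 15, so Player II commits to Z. Subgame-perfect outcome: (C, Z) with payoffs (19, 15).
Now find the simultaneous Nash equilibrium.
Player I's best replies: W→E; X→E; Y→B; Z→C.
Player II's best replies: A→Y; B→Z; C→Y; D→X; E→X.
Only (E, X) has each player best-responding; Nash payoffs (18, 12).
Player I earns 19 sequentially versus 18 at the Nash outcome: better off.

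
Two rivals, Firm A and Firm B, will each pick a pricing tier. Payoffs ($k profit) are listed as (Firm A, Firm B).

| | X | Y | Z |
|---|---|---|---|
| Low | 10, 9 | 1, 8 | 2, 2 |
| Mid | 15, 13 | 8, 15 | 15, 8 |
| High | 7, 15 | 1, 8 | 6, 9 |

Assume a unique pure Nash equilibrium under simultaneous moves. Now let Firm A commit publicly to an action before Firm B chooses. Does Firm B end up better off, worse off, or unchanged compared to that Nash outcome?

Solve by backward induction (Firm A leads).
- Low → Firm B plays X (best of 9, 8, 2); Firm A gets 10.
- Mid → Firm B plays Y (best of 13, 15, 8); Firm A gets 8.
- High → Firm B plays X (best of 15, 8, 9); Firm A gets 7.
Among 10, 8, 7, the best is 10 at Low. Subgame-perfect outcome: (Low, X) with payoffs (10, 9).
Now find the simultaneous Nash equilibrium.
Firm A's best replies: X→Mid; Y→Mid; Z→Mid.
Firm B's best replies: Low→X; Mid→Y; High→X.
The unique mutual best reply is (Mid, Y), giving (8, 15).
Firm B earns 9 sequentially versus 15 at the Nash outcome: worse off.

worse off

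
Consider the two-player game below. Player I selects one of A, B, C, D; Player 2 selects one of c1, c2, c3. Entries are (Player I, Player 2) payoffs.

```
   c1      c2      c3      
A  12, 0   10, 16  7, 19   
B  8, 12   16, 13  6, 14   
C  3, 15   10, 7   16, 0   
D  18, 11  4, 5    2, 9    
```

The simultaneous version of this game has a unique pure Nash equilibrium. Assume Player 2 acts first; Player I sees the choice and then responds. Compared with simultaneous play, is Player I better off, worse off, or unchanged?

worse off

Solve by backward induction (Player 2 leads).
- c1: Player I compares 12, 8, 3, 18 and picks D; Player 2 would get 11.
- c2: Player I compares 10, 16, 10, 4 and picks B; Player 2 would get 13.
- c3: Player I compares 7, 6, 16, 2 and picks C; Player 2 would get 0.
Player 2's induced payoffs are 11, 13, 0, so Player 2 commits to c2. Subgame-perfect outcome: (B, c2) with payoffs (16, 13).
Under simultaneous play:
Player I's best replies: c1→D; c2→B; c3→C.
Player 2's best replies: A→c3; B→c3; C→c1; D→c1.
Only (D, c1) has each player best-responding; Nash payoffs (18, 11).
Player I earns 16 sequentially versus 18 at the Nash outcome: worse off.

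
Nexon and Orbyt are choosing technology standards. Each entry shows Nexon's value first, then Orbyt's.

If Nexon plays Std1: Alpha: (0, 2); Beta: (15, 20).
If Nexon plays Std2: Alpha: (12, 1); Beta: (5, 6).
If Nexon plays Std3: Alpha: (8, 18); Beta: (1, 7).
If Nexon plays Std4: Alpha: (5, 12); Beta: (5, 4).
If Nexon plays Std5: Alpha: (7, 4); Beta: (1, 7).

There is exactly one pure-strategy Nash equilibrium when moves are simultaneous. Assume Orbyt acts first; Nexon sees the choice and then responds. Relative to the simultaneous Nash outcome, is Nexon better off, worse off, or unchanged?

unchanged

Solve by backward induction (Orbyt leads).
- Alpha: Nexon compares 0, 12, 8, 5, 7 and picks Std2; Orbyt would get 1.
- Beta: Nexon compares 15, 5, 1, 5, 1 and picks Std1; Orbyt would get 20.
Orbyt's induced payoffs are 1, 20, so Orbyt commits to Beta. Subgame-perfect outcome: (Std1, Beta) with payoffs (15, 20).
For the simultaneous game, intersect best replies.
Nexon's best replies: Alpha→Std2; Beta→Std1.
Orbyt's best replies: Std1→Beta; Std2→Beta; Std3→Alpha; Std4→Alpha; Std5→Beta.
The unique mutual best reply is (Std1, Beta), giving (15, 20).
Nexon earns 15 sequentially versus 15 at the Nash outcome: unchanged.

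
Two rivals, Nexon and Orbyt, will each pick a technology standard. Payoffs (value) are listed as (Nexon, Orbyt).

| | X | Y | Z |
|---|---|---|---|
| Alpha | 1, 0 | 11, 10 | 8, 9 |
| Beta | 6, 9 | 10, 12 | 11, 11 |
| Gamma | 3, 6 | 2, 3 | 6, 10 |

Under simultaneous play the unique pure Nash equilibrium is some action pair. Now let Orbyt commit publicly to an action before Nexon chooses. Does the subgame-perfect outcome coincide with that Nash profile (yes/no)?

Nexon best-responds to each possible Orbyt move:
- X: BR = Beta, leader payoff 9.
- Y: BR = Alpha, leader payoff 10.
- Z: BR = Beta, leader payoff 11.
Orbyt's induced payoffs are 9, 10, 11, so Orbyt commits to Z. Subgame-perfect outcome: (Beta, Z) with payoffs (11, 11).
For the simultaneous game, intersect best replies.
Nexon's best replies: X→Beta; Y→Alpha; Z→Beta.
Orbyt's best replies: Alpha→Y; Beta→Y; Gamma→Z.
The unique mutual best reply is (Alpha, Y), giving (11, 10).
Sequential outcome (Beta, Z) differs from the Nash profile (Alpha, Y).

no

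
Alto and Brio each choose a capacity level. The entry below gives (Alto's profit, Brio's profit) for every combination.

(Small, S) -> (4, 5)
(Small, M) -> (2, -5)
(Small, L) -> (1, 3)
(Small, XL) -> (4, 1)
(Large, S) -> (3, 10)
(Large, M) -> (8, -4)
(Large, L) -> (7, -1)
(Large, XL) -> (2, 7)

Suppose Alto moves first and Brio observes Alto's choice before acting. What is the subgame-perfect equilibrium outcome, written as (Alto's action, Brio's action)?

Work backward from Brio's decision.
- Small: BR = S, leader payoff 4.
- Large: BR = S, leader payoff 3.
Maximizing over 4, 3, Alto chooses Small. Subgame-perfect outcome: (Small, S) with payoffs (4, 5).

(Small, S)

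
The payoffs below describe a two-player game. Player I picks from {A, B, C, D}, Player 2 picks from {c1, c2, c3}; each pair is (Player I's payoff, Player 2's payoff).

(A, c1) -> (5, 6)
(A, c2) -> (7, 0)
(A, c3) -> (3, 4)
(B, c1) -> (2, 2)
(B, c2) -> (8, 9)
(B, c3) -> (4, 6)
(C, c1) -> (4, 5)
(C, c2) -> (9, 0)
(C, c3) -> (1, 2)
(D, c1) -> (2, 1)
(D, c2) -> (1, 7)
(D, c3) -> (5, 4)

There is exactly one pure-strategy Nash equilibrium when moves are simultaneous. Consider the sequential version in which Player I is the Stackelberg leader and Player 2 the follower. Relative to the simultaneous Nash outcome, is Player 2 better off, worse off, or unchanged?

Backward induction with Player I moving first.
- A: Player 2 compares 6, 0, 4 and picks c1; Player I would get 5.
- B: Player 2 compares 2, 9, 6 and picks c2; Player I would get 8.
- C: Player 2 compares 5, 0, 2 and picks c1; Player I would get 4.
- D: Player 2 compares 1, 7, 4 and picks c2; Player I would get 1.
Maximizing over 5, 8, 4, 1, Player I chooses B. Subgame-perfect outcome: (B, c2) with payoffs (8, 9).
Under simultaneous play:
Player I's best replies: c1→A; c2→C; c3→D.
Player 2's best replies: A→c1; B→c2; C→c1; D→c2.
The unique mutual best reply is (A, c1), giving (5, 6).
Player 2 earns 9 sequentially versus 6 at the Nash outcome: better off.

better off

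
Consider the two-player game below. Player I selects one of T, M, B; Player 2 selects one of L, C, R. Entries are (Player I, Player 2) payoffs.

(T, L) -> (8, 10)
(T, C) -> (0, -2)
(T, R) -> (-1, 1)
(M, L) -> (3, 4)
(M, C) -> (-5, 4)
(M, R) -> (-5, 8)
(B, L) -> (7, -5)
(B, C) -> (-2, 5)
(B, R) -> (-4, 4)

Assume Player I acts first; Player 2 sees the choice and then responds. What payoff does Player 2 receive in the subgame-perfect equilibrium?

10

Backward induction with Player I moving first.
- T: BR = L, leader payoff 8.
- M: BR = R, leader payoff -5.
- B: BR = C, leader payoff -2.
Among 8, -5, -2, the best is 8 at T. Subgame-perfect outcome: (T, L) with payoffs (8, 10).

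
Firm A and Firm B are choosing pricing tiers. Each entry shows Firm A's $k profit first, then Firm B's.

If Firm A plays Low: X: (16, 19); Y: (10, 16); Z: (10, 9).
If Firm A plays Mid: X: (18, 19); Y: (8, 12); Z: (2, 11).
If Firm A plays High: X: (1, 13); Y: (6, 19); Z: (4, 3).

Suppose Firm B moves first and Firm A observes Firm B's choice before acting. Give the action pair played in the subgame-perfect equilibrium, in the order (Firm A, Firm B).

(Mid, X)

Work backward from Firm A's decision.
- X → Firm A plays Mid (best of 16, 18, 1); Firm B gets 19.
- Y → Firm A plays Low (best of 10, 8, 6); Firm B gets 16.
- Z → Firm A plays Low (best of 10, 2, 4); Firm B gets 9.
Maximizing over 19, 16, 9, Firm B chooses X. Subgame-perfect outcome: (Mid, X) with payoffs (18, 19).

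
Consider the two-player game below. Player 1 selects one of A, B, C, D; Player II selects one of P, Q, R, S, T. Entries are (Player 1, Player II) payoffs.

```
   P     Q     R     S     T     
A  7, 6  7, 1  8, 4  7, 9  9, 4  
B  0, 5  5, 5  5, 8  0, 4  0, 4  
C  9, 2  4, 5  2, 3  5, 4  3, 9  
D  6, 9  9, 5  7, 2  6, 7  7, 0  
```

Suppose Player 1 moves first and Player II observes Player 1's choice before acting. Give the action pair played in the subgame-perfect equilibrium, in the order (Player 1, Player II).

(A, S)

Backward induction with Player 1 moving first.
- A: BR = S, leader payoff 7.
- B: BR = R, leader payoff 5.
- C: BR = T, leader payoff 3.
- D: BR = P, leader payoff 6.
Among 7, 5, 3, 6, the best is 7 at A. Subgame-perfect outcome: (A, S) with payoffs (7, 9).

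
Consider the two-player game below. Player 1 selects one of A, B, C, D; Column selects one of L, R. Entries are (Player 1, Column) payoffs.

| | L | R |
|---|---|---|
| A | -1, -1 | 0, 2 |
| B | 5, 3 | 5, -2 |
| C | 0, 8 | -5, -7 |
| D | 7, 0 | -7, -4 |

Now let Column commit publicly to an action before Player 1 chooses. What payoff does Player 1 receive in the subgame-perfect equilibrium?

7

Solve by backward induction (Column leads).
- L → Player 1 plays D (best of -1, 5, 0, 7); Column gets 0.
- R → Player 1 plays B (best of 0, 5, -5, -7); Column gets -2.
Column's induced payoffs are 0, -2, so Column commits to L. Subgame-perfect outcome: (D, L) with payoffs (7, 0).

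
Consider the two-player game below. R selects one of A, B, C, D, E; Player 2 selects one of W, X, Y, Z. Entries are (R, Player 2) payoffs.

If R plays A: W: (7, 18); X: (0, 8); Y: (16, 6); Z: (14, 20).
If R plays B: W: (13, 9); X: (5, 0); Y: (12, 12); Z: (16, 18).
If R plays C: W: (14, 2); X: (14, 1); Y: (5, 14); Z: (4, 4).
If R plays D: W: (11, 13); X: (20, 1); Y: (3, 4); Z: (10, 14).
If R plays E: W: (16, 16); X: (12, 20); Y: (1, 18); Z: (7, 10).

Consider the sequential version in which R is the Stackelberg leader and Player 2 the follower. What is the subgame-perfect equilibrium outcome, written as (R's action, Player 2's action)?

(B, Z)

Player 2 best-responds to each possible R move:
- A → Player 2 plays Z (best of 18, 8, 6, 20); R gets 14.
- B → Player 2 plays Z (best of 9, 0, 12, 18); R gets 16.
- C → Player 2 plays Y (best of 2, 1, 14, 4); R gets 5.
- D → Player 2 plays Z (best of 13, 1, 4, 14); R gets 10.
- E → Player 2 plays X (best of 16, 20, 18, 10); R gets 12.
Maximizing over 14, 16, 5, 10, 12, R chooses B. Subgame-perfect outcome: (B, Z) with payoffs (16, 18).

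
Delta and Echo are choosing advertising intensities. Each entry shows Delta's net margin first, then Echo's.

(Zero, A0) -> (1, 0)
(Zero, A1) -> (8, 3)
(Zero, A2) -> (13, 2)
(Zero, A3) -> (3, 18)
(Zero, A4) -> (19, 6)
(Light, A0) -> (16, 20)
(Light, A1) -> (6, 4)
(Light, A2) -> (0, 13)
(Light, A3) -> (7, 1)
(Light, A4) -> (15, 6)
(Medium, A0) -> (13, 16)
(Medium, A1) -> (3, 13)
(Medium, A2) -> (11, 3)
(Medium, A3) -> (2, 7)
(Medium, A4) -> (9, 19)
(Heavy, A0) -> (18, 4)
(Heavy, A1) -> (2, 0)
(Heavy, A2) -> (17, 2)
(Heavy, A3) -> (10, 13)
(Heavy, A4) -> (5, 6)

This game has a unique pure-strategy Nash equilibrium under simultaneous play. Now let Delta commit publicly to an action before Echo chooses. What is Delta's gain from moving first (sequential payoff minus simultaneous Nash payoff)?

Backward induction with Delta moving first.
- Zero → Echo plays A3 (best of 0, 3, 2, 18, 6); Delta gets 3.
- Light → Echo plays A0 (best of 20, 4, 13, 1, 6); Delta gets 16.
- Medium → Echo plays A4 (best of 16, 13, 3, 7, 19); Delta gets 9.
- Heavy → Echo plays A3 (best of 4, 0, 2, 13, 6); Delta gets 10.
Delta's induced payoffs are 3, 16, 9, 10, so Delta commits to Light. Subgame-perfect outcome: (Light, A0) with payoffs (16, 20).
Now find the simultaneous Nash equilibrium.
Delta's best replies: A0→Heavy; A1→Zero; A2→Heavy; A3→Heavy; A4→Zero.
Echo's best replies: Zero→A3; Light→A0; Medium→A4; Heavy→A3.
Only (Heavy, A3) has each player best-responding; Nash payoffs (10, 13).
Delta's commitment gain: 16 − 10 = 6.

6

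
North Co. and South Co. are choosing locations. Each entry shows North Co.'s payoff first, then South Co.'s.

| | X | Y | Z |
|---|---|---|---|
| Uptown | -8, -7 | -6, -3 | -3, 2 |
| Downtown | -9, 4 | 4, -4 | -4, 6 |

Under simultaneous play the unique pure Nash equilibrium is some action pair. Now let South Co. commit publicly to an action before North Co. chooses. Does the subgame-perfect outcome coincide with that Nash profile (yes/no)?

Backward induction with South Co. moving first.
- X: BR = Uptown, leader payoff -7.
- Y: BR = Downtown, leader payoff -4.
- Z: BR = Uptown, leader payoff 2.
Among -7, -4, 2, the best is 2 at Z. Subgame-perfect outcome: (Uptown, Z) with payoffs (-3, 2).
Now find the simultaneous Nash equilibrium.
North Co.'s best replies: X→Uptown; Y→Downtown; Z→Uptown.
South Co.'s best replies: Uptown→Z; Downtown→Z.
The unique mutual best reply is (Uptown, Z), giving (-3, 2).
Sequential outcome (Uptown, Z) coincides with the Nash profile (Uptown, Z).

yes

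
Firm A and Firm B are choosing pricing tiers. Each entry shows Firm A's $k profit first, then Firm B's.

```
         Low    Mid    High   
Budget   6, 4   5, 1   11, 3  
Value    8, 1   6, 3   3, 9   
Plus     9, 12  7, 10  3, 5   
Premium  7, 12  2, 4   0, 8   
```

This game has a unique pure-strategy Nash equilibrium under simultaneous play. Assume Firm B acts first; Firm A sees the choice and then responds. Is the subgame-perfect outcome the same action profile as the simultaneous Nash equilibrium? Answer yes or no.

yes

Work backward from Firm A's decision.
- Low: BR = Plus, leader payoff 12.
- Mid: BR = Plus, leader payoff 10.
- High: BR = Budget, leader payoff 3.
Firm B's induced payoffs are 12, 10, 3, so Firm B commits to Low. Subgame-perfect outcome: (Plus, Low) with payoffs (9, 12).
Now find the simultaneous Nash equilibrium.
Firm A's best replies: Low→Plus; Mid→Plus; High→Budget.
Firm B's best replies: Budget→Low; Value→High; Plus→Low; Premium→Low.
The unique mutual best reply is (Plus, Low), giving (9, 12).
Sequential outcome (Plus, Low) coincides with the Nash profile (Plus, Low).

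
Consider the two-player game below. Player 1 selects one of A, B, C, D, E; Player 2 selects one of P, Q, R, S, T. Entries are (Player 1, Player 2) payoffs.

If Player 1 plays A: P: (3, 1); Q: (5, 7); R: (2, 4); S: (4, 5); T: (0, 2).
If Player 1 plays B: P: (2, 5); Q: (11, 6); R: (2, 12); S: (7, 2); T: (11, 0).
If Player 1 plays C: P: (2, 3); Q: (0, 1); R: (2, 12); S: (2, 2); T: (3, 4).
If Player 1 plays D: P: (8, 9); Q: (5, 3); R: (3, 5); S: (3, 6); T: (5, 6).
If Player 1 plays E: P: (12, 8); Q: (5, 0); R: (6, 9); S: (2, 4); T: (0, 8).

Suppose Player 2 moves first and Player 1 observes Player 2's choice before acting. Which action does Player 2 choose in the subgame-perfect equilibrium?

Player 1 best-responds to each possible Player 2 move:
- P: BR = E, leader payoff 8.
- Q: BR = B, leader payoff 6.
- R: BR = E, leader payoff 9.
- S: BR = B, leader payoff 2.
- T: BR = B, leader payoff 0.
Among 8, 6, 9, 2, 0, the best is 9 at R. Subgame-perfect outcome: (E, R) with payoffs (6, 9).

R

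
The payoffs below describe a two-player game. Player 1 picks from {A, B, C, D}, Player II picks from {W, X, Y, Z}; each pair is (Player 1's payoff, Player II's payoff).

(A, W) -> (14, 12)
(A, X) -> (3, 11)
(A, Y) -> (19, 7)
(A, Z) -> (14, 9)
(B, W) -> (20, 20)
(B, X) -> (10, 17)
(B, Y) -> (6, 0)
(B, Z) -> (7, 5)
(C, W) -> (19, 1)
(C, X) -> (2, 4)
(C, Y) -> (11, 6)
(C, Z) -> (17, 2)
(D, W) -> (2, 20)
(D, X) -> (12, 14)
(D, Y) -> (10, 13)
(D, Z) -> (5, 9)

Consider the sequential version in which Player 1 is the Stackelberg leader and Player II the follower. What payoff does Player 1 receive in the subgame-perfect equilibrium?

Backward induction with Player 1 moving first.
- A → Player II plays W (best of 12, 11, 7, 9); Player 1 gets 14.
- B → Player II plays W (best of 20, 17, 0, 5); Player 1 gets 20.
- C → Player II plays Y (best of 1, 4, 6, 2); Player 1 gets 11.
- D → Player II plays W (best of 20, 14, 13, 9); Player 1 gets 2.
Player 1's induced payoffs are 14, 20, 11, 2, so Player 1 commits to B. Subgame-perfect outcome: (B, W) with payoffs (20, 20).

20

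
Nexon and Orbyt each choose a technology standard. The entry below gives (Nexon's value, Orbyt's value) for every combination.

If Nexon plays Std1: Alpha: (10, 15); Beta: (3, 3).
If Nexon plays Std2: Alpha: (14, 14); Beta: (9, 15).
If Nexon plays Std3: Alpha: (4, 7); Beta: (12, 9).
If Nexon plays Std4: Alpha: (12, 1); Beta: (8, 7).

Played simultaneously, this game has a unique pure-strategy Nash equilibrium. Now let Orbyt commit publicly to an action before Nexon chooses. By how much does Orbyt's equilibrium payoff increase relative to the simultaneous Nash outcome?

5

Backward induction with Orbyt moving first.
- Alpha: BR = Std2, leader payoff 14.
- Beta: BR = Std3, leader payoff 9.
Among 14, 9, the best is 14 at Alpha. Subgame-perfect outcome: (Std2, Alpha) with payoffs (14, 14).
Now find the simultaneous Nash equilibrium.
Nexon's best replies: Alpha→Std2; Beta→Std3.
Orbyt's best replies: Std1→Alpha; Std2→Beta; Std3→Beta; Std4→Beta.
The unique mutual best reply is (Std3, Beta), giving (12, 9).
Orbyt's commitment gain: 14 − 9 = 5.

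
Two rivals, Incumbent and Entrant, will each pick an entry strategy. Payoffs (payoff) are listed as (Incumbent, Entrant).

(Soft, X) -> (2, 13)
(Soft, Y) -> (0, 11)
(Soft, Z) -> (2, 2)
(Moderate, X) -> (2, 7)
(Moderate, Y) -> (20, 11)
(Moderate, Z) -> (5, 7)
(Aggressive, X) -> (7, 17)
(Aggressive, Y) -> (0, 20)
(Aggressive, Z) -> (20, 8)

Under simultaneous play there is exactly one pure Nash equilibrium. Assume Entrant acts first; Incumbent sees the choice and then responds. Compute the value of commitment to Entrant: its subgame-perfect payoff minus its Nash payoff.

Backward induction with Entrant moving first.
- X: Incumbent compares 2, 2, 7 and picks Aggressive; Entrant would get 17.
- Y: Incumbent compares 0, 20, 0 and picks Moderate; Entrant would get 11.
- Z: Incumbent compares 2, 5, 20 and picks Aggressive; Entrant would get 8.
Among 17, 11, 8, the best is 17 at X. Subgame-perfect outcome: (Aggressive, X) with payoffs (7, 17).
Under simultaneous play:
Incumbent's best replies: X→Aggressive; Y→Moderate; Z→Aggressive.
Entrant's best replies: Soft→X; Moderate→Y; Aggressive→Y.
Only (Moderate, Y) has each player best-responding; Nash payoffs (20, 11).
Entrant's commitment gain: 17 − 11 = 6.

6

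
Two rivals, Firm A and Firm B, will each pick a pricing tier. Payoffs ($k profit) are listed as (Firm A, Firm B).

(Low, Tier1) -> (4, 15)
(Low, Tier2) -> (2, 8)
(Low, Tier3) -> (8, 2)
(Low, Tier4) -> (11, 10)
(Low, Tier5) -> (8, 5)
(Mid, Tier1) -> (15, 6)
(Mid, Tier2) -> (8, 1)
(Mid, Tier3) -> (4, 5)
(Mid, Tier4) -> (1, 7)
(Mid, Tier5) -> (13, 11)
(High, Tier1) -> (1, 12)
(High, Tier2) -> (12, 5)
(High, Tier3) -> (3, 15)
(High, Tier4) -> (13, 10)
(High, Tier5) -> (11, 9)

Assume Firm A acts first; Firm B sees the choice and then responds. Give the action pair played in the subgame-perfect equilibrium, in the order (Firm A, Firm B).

Firm B best-responds to each possible Firm A move:
- Low: BR = Tier1, leader payoff 4.
- Mid: BR = Tier5, leader payoff 13.
- High: BR = Tier3, leader payoff 3.
Among 4, 13, 3, the best is 13 at Mid. Subgame-perfect outcome: (Mid, Tier5) with payoffs (13, 11).

(Mid, Tier5)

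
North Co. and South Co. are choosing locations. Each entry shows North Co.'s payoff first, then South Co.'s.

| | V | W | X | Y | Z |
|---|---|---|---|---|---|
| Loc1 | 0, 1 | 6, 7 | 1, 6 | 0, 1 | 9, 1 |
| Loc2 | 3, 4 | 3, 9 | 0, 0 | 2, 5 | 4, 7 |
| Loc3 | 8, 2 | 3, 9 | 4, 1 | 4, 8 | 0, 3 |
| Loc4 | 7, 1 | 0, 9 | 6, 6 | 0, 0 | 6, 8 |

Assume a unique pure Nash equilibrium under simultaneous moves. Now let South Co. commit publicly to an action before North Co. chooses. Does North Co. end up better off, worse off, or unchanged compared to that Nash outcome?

worse off

Solve by backward induction (South Co. leads).
- V: BR = Loc3, leader payoff 2.
- W: BR = Loc1, leader payoff 7.
- X: BR = Loc4, leader payoff 6.
- Y: BR = Loc3, leader payoff 8.
- Z: BR = Loc1, leader payoff 1.
South Co.'s induced payoffs are 2, 7, 6, 8, 1, so South Co. commits to Y. Subgame-perfect outcome: (Loc3, Y) with payoffs (4, 8).
For the simultaneous game, intersect best replies.
North Co.'s best replies: V→Loc3; W→Loc1; X→Loc4; Y→Loc3; Z→Loc1.
South Co.'s best replies: Loc1→W; Loc2→W; Loc3→W; Loc4→W.
Only (Loc1, W) has each player best-responding; Nash payoffs (6, 7).
North Co. earns 4 sequentially versus 6 at the Nash outcome: worse off.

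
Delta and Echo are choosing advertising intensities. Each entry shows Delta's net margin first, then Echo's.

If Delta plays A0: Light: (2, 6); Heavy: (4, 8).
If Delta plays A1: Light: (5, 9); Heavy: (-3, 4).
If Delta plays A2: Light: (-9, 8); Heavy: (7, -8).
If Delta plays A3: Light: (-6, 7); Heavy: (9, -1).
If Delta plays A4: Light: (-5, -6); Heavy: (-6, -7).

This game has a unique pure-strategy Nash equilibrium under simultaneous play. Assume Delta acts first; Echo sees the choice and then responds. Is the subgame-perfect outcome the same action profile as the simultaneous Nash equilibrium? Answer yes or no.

Backward induction with Delta moving first.
- A0 → Echo plays Heavy (best of 6, 8); Delta gets 4.
- A1 → Echo plays Light (best of 9, 4); Delta gets 5.
- A2 → Echo plays Light (best of 8, -8); Delta gets -9.
- A3 → Echo plays Light (best of 7, -1); Delta gets -6.
- A4 → Echo plays Light (best of -6, -7); Delta gets -5.
Delta's induced payoffs are 4, 5, -9, -6, -5, so Delta commits to A1. Subgame-perfect outcome: (A1, Light) with payoffs (5, 9).
Now find the simultaneous Nash equilibrium.
Delta's best replies: Light→A1; Heavy→A3.
Echo's best replies: A0→Heavy; A1→Light; A2→Light; A3→Light; A4→Light.
Only (A1, Light) has each player best-responding; Nash payoffs (5, 9).
Sequential outcome (A1, Light) coincides with the Nash profile (A1, Light).

yes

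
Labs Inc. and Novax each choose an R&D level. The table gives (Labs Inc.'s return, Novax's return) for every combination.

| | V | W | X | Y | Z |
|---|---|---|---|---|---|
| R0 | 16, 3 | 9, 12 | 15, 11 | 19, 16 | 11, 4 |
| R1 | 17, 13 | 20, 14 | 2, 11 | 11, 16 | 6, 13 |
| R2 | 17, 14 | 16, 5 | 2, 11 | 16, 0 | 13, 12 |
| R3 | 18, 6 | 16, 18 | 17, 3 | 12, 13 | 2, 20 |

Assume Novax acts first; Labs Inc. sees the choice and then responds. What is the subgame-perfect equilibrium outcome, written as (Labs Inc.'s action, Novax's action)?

(R0, Y)

Backward induction with Novax moving first.
- V → Labs Inc. plays R3 (best of 16, 17, 17, 18); Novax gets 6.
- W → Labs Inc. plays R1 (best of 9, 20, 16, 16); Novax gets 14.
- X → Labs Inc. plays R3 (best of 15, 2, 2, 17); Novax gets 3.
- Y → Labs Inc. plays R0 (best of 19, 11, 16, 12); Novax gets 16.
- Z → Labs Inc. plays R2 (best of 11, 6, 13, 2); Novax gets 12.
Novax's induced payoffs are 6, 14, 3, 16, 12, so Novax commits to Y. Subgame-perfect outcome: (R0, Y) with payoffs (19, 16).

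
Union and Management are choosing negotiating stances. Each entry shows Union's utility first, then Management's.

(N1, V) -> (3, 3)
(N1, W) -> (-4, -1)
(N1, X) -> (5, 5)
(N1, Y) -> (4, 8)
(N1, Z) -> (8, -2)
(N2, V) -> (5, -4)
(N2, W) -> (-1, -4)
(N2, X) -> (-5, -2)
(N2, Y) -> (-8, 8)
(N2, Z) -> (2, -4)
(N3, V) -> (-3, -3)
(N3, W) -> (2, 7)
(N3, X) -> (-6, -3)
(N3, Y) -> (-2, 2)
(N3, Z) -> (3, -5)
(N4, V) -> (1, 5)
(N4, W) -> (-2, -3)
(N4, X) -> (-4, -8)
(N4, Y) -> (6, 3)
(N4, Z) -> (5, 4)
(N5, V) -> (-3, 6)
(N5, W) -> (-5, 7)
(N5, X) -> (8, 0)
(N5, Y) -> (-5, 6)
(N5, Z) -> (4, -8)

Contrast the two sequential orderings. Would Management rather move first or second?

If Union leads: Management's best replies are N1→Y, N2→Y, N3→W, N4→V, N5→W; Union's induced payoffs 4, -8, 2, 1, -5; outcome (N1, Y), payoffs (4, 8).
If Management leads: Union's best replies are V→N2, W→N3, X→N5, Y→N4, Z→N1; Management's induced payoffs -4, 7, 0, 3, -2; outcome (N3, W), payoffs (2, 7).
Management gets 7 moving first and 8 moving second, so Management prefers to move second.

second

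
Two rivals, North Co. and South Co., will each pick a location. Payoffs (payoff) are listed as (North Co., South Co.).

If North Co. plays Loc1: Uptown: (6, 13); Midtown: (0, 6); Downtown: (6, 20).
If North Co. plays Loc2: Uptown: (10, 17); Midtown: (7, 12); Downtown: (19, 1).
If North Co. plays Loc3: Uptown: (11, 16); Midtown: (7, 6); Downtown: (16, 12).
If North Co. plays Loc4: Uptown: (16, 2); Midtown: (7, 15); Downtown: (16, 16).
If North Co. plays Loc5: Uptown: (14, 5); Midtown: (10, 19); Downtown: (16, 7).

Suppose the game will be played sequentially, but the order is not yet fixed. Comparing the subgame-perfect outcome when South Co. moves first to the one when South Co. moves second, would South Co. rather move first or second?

If North Co. leads: South Co.'s best replies are Loc1→Downtown, Loc2→Uptown, Loc3→Uptown, Loc4→Downtown, Loc5→Midtown; North Co.'s induced payoffs 6, 10, 11, 16, 10; outcome (Loc4, Downtown), payoffs (16, 16).
If South Co. leads: North Co.'s best replies are Uptown→Loc4, Midtown→Loc5, Downtown→Loc2; South Co.'s induced payoffs 2, 19, 1; outcome (Loc5, Midtown), payoffs (10, 19).
South Co. gets 19 moving first and 16 moving second, so South Co. prefers to move first.

first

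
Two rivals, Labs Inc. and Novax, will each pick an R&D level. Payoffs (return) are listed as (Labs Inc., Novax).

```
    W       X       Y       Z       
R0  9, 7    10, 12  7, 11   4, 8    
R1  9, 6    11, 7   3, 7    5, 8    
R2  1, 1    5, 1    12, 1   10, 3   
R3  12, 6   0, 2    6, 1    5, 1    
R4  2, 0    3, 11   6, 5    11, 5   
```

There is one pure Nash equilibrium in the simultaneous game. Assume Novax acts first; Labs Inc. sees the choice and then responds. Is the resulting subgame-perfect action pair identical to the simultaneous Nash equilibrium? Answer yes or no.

no

Backward induction with Novax moving first.
- W: BR = R3, leader payoff 6.
- X: BR = R1, leader payoff 7.
- Y: BR = R2, leader payoff 1.
- Z: BR = R4, leader payoff 5.
Novax's induced payoffs are 6, 7, 1, 5, so Novax commits to X. Subgame-perfect outcome: (R1, X) with payoffs (11, 7).
Now find the simultaneous Nash equilibrium.
Labs Inc.'s best replies: W→R3; X→R1; Y→R2; Z→R4.
Novax's best replies: R0→X; R1→Z; R2→Z; R3→W; R4→X.
Only (R3, W) has each player best-responding; Nash payoffs (12, 6).
Sequential outcome (R1, X) differs from the Nash profile (R3, W).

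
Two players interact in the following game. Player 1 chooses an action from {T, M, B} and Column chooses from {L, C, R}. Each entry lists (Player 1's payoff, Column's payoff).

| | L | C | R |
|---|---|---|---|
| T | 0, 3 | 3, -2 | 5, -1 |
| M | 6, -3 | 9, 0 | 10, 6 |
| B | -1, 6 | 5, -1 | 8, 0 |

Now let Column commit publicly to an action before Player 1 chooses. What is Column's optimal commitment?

Work backward from Player 1's decision.
- L: BR = M, leader payoff -3.
- C: BR = M, leader payoff 0.
- R: BR = M, leader payoff 6.
Maximizing over -3, 0, 6, Column chooses R. Subgame-perfect outcome: (M, R) with payoffs (10, 6).

R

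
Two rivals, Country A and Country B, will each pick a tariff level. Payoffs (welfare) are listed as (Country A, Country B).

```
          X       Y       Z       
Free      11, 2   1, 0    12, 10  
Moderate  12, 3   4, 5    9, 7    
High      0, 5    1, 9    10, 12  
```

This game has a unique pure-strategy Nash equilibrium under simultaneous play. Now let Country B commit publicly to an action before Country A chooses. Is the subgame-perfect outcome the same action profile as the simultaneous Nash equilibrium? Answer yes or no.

Solve by backward induction (Country B leads).
- X: BR = Moderate, leader payoff 3.
- Y: BR = Moderate, leader payoff 5.
- Z: BR = Free, leader payoff 10.
Maximizing over 3, 5, 10, Country B chooses Z. Subgame-perfect outcome: (Free, Z) with payoffs (12, 10).
For the simultaneous game, intersect best replies.
Country A's best replies: X→Moderate; Y→Moderate; Z→Free.
Country B's best replies: Free→Z; Moderate→Z; High→Z.
Only (Free, Z) has each player best-responding; Nash payoffs (12, 10).
Sequential outcome (Free, Z) coincides with the Nash profile (Free, Z).

yes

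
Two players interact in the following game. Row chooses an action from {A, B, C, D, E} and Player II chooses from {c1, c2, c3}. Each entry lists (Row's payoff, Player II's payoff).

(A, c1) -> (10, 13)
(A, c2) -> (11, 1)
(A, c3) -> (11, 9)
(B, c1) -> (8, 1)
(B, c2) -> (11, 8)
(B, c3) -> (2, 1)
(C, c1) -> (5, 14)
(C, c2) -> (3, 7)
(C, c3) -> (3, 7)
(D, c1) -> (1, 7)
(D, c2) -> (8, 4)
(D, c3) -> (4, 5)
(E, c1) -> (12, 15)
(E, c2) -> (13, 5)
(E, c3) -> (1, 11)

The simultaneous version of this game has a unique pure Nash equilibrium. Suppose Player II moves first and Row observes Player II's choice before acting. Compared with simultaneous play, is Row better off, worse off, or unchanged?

unchanged

Work backward from Row's decision.
- c1: BR = E, leader payoff 15.
- c2: BR = E, leader payoff 5.
- c3: BR = A, leader payoff 9.
Maximizing over 15, 5, 9, Player II chooses c1. Subgame-perfect outcome: (E, c1) with payoffs (12, 15).
Under simultaneous play:
Row's best replies: c1→E; c2→E; c3→A.
Player II's best replies: A→c1; B→c2; C→c1; D→c1; E→c1.
Only (E, c1) has each player best-responding; Nash payoffs (12, 15).
Row earns 12 sequentially versus 12 at the Nash outcome: unchanged.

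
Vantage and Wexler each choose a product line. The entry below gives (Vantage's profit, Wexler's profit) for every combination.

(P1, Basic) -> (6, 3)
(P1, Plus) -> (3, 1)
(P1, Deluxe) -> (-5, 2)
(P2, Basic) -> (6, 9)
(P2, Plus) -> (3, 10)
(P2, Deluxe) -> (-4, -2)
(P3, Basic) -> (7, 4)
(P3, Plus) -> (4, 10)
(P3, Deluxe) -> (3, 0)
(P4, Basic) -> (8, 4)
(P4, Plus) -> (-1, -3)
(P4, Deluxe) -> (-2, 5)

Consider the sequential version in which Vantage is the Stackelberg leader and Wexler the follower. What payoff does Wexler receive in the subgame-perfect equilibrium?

3

Solve by backward induction (Vantage leads).
- P1: BR = Basic, leader payoff 6.
- P2: BR = Plus, leader payoff 3.
- P3: BR = Plus, leader payoff 4.
- P4: BR = Deluxe, leader payoff -2.
Among 6, 3, 4, -2, the best is 6 at P1. Subgame-perfect outcome: (P1, Basic) with payoffs (6, 3).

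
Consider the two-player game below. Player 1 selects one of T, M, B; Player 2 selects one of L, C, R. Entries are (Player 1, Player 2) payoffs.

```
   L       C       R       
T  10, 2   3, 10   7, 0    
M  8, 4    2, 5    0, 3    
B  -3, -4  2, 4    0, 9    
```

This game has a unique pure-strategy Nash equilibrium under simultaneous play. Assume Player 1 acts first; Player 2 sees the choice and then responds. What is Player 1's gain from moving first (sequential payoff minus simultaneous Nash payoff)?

Work backward from Player 2's decision.
- T: BR = C, leader payoff 3.
- M: BR = C, leader payoff 2.
- B: BR = R, leader payoff 0.
Among 3, 2, 0, the best is 3 at T. Subgame-perfect outcome: (T, C) with payoffs (3, 10).
Now find the simultaneous Nash equilibrium.
Player 1's best replies: L→T; C→T; R→T.
Player 2's best replies: T→C; M→C; B→R.
Only (T, C) has each player best-responding; Nash payoffs (3, 10).
Player 1's commitment gain: 3 − 3 = 0.

0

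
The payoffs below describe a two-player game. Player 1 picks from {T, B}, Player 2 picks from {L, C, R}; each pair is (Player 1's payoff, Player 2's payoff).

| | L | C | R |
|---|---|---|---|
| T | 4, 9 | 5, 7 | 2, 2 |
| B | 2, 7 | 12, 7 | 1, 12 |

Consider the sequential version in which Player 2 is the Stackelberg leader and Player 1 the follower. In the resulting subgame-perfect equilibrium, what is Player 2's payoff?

Player 1 best-responds to each possible Player 2 move:
- L: Player 1 compares 4, 2 and picks T; Player 2 would get 9.
- C: Player 1 compares 5, 12 and picks B; Player 2 would get 7.
- R: Player 1 compares 2, 1 and picks T; Player 2 would get 2.
Maximizing over 9, 7, 2, Player 2 chooses L. Subgame-perfect outcome: (T, L) with payoffs (4, 9).

9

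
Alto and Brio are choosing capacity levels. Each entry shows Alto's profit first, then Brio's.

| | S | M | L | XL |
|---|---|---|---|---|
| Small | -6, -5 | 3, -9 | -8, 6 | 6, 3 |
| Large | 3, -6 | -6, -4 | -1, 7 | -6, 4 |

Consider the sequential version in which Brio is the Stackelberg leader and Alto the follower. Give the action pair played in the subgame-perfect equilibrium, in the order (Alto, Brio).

(Large, L)

Solve by backward induction (Brio leads).
- S: BR = Large, leader payoff -6.
- M: BR = Small, leader payoff -9.
- L: BR = Large, leader payoff 7.
- XL: BR = Small, leader payoff 3.
Among -6, -9, 7, 3, the best is 7 at L. Subgame-perfect outcome: (Large, L) with payoffs (-1, 7).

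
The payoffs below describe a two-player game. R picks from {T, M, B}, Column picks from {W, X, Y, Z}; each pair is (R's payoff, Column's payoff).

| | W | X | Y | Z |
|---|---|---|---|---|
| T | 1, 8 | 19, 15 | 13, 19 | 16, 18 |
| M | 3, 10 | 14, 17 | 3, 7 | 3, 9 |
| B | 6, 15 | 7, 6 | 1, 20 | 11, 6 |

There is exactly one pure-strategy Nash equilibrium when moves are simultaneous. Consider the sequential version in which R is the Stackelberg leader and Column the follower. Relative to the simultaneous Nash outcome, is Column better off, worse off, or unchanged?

Column best-responds to each possible R move:
- T: Column compares 8, 15, 19, 18 and picks Y; R would get 13.
- M: Column compares 10, 17, 7, 9 and picks X; R would get 14.
- B: Column compares 15, 6, 20, 6 and picks Y; R would get 1.
R's induced payoffs are 13, 14, 1, so R commits to M. Subgame-perfect outcome: (M, X) with payoffs (14, 17).
For the simultaneous game, intersect best replies.
R's best replies: W→B; X→T; Y→T; Z→T.
Column's best replies: T→Y; M→X; B→Y.
The unique mutual best reply is (T, Y), giving (13, 19).
Column earns 17 sequentially versus 19 at the Nash outcome: worse off.

worse off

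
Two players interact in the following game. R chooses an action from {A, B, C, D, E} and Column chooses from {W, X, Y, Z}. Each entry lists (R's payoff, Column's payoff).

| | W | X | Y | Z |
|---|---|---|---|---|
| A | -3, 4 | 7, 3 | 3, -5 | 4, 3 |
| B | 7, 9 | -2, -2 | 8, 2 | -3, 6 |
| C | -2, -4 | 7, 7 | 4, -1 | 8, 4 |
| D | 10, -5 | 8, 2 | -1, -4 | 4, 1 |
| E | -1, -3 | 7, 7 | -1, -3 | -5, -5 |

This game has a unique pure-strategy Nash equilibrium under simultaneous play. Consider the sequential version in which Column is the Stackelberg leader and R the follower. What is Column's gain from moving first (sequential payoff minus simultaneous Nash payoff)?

Work backward from R's decision.
- W: BR = D, leader payoff -5.
- X: BR = D, leader payoff 2.
- Y: BR = B, leader payoff 2.
- Z: BR = C, leader payoff 4.
Maximizing over -5, 2, 2, 4, Column chooses Z. Subgame-perfect outcome: (C, Z) with payoffs (8, 4).
Under simultaneous play:
R's best replies: W→D; X→D; Y→B; Z→C.
Column's best replies: A→W; B→W; C→X; D→X; E→X.
The unique mutual best reply is (D, X), giving (8, 2).
Column's commitment gain: 4 − 2 = 2.

2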